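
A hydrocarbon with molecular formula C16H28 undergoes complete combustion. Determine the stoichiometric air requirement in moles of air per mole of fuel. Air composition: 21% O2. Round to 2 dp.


Balanced combustion: C16H28 + 23 O2 -> 16 CO2 + 14 H2O
O2 needed = C + H/4 = 16 + 28/4 = 23.00 moles
Air moles = O2 / 0.21 = 23.00 / 0.21 = 109.52 moles air


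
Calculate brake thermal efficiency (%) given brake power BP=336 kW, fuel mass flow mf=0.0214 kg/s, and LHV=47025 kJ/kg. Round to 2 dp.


eta_BTE = (BP / (mf * LHV)) * 100
Denominator = 0.0214 * 47025 = 1006.3350 kW
eta_BTE = (336 / 1006.3350) * 100 = 33.39%


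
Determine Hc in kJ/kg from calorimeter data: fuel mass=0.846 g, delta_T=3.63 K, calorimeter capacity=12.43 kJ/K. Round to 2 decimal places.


Hc = C_cal * delta_T / m_fuel
Q_released = 12.43 * 3.63 = 45.1209 kJ
m_fuel = 0.846 g = 0.846/1000 kg = 0.000846 kg
Hc = 45.1209 / 0.000846 = 53334.40 kJ/kg


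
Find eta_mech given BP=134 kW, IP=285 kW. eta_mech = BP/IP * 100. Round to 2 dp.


eta_mech = (BP / IP) * 100
Ratio = 134 / 285 = 0.4702
eta_mech = 0.4702 * 100 = 47.02%


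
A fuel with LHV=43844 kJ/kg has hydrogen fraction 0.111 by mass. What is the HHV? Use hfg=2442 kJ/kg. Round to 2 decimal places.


HHV = LHV + hfg * 9 * H
Water addition = 2442 * 9 * 0.111 = 2439.558 kJ/kg
HHV = 43844 + 2439.558 = 46283.56 kJ/kg


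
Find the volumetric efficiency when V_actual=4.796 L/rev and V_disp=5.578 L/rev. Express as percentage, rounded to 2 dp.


eta_v = (V_actual / V_disp) * 100
Ratio = 4.796 / 5.578 = 0.8598
eta_v = 0.8598 * 100 = 85.98%


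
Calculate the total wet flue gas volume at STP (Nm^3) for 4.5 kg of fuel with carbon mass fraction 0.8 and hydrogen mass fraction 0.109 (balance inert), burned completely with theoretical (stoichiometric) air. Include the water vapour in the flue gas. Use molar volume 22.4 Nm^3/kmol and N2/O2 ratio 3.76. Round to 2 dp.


Per kg fuel: CO2 = (C/12 kmol)*22.4 = (0.8/12)*22.4 = 1.49333 Nm^3
Per kg fuel: H2O = (H/2 kmol)*22.4 = (0.109/2)*22.4 = 1.22080 Nm^3
O2 needed per kg fuel = C/12 + H/4 = 0.8/12 + 0.109/4 = 0.09391667 kmol
Per kg fuel: N2 = O2*3.76*22.4 = 0.09391667*3.76*22.4 = 7.91004 Nm^3
Total per kg = 1.49333 + 1.22080 + 7.91004 = 10.62417 Nm^3
Total = 10.62417 * 4.5 = 47.81 Nm^3


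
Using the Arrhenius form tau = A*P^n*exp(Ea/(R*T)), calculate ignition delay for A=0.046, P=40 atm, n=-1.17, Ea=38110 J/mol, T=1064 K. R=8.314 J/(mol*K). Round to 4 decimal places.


tau = A * P^n * exp(Ea/(R*T))
P^n = 40^(-1.17) = 0.01335334
Ea/(R*T) = 38110/(8.314*1064) = 4.308115
exp(Ea/(R*T)) = 74.300310
tau = 0.046 * 0.01335334 * 74.300310 = 0.0456 ms


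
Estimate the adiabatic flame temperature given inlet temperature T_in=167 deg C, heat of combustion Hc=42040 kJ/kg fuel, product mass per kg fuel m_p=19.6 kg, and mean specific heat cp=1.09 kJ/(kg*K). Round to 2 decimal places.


T_ad = T_in + Hc / (m_p * cp)
Denominator = 19.6 * 1.09 = 21.3640
Temperature rise = 42040 / 21.3640 = 1967.80 K
T_ad = 167 + 1967.80 = 2134.80 deg C


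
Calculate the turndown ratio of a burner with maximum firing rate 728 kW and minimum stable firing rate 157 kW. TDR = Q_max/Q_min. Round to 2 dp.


TDR = Q_max / Q_min
TDR = 728 / 157 = 4.64


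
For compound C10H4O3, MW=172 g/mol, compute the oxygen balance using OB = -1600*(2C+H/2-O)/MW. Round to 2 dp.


OB = -1600 * (2C + H/2 - O) / MW
Inner = 2*10 + 4/2 - 3 = 19.00
OB = -1600 * 19.00 / 172 = -176.74%


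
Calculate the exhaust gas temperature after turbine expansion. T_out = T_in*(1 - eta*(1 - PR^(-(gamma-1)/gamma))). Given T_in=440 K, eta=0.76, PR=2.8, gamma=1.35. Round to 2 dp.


T_out = T_in * (1 - eta * (1 - PR^(-(gamma-1)/gamma)))
Exponent = -(1.35-1)/1.35 = -0.25925926
PR^exp = 2.8^(-0.25925926) = 0.76572026
Factor = 1 - 0.76*(1 - 0.76572026) = 0.82194740
T_out = 440 * 0.82194740 = 361.66 K


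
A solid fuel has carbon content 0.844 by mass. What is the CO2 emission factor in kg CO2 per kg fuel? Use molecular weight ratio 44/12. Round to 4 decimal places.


EF = C_frac * (M_CO2 / M_C)
EF = 0.844 * (44/12)
EF = 0.844 * 3.666667 = 3.0947 kg_CO2/kg_fuel


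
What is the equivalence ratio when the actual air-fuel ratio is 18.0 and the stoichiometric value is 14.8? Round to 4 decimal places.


phi = AFR_stoich / AFR_actual
phi = 14.8 / 18.0 = 0.8222


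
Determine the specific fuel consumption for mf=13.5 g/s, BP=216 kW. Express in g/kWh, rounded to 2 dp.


SFC = (mf / BP) * 3600
Rate = 13.5 / 216 = 0.062500 g/(s*kW)
SFC = 0.062500 * 3600 = 225.00 g/kWh


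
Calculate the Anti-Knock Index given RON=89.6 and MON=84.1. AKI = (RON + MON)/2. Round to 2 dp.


AKI = (RON + MON) / 2
AKI = (89.6 + 84.1) / 2
AKI = 173.7 / 2 = 86.85


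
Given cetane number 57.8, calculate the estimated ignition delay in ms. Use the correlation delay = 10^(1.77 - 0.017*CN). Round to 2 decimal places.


delay = 10^(1.77 - 0.017*CN)
Exponent = 1.77 - 0.017*57.8 = 0.7874
delay = 10^0.7874 = 6.13 ms


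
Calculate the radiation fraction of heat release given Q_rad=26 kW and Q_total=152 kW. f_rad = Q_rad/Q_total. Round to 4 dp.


f_rad = Q_rad / Q_total
f_rad = 26 / 152 = 0.1711


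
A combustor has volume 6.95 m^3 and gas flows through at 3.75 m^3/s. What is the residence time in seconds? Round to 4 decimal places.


tau = V / Q_flow
tau = 6.95 / 3.75 = 1.8533 s


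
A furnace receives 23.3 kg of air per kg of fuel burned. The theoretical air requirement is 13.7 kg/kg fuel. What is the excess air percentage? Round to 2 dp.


Excess air = actual - stoichiometric = 23.3 - 13.7 = 9.60 kg/kg fuel
Excess air % = (excess / stoich) * 100 = (9.60 / 13.7) * 100 = 70.07%


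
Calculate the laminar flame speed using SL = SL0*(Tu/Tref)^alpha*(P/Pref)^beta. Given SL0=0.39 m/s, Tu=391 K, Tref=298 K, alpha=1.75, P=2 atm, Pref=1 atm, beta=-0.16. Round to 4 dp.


SL = SL0 * (Tu/Tref)^alpha * (P/Pref)^beta
T ratio = 391/298 = 1.31208054
(T ratio)^alpha = 1.31208054^1.75 = 1.608536
(P/Pref)^beta = 2^(-0.16) = 0.895025
SL = 0.39 * 1.608536 * 0.895025 = 0.5615 m/s


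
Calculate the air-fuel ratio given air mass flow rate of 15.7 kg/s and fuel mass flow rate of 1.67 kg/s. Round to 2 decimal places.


AFR = m_air / m_fuel
AFR = 15.7 / 1.67 = 9.40


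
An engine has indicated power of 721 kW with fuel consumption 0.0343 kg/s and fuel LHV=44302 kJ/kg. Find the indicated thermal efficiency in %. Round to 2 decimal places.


eta_ith = (IP / (mf * LHV)) * 100
Denominator = 0.0343 * 44302 = 1519.5586 kW
eta_ith = (721 / 1519.5586) * 100 = 47.45%


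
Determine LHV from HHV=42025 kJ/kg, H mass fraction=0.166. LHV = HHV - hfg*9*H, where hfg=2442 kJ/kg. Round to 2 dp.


LHV = HHV - hfg * 9 * H
Water correction = 2442 * 9 * 0.166 = 3648.348 kJ/kg
LHV = 42025 - 3648.348 = 38376.65 kJ/kg


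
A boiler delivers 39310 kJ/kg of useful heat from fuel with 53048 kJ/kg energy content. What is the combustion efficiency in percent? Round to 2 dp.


Efficiency = (Q_useful / Q_fuel) * 100
Efficiency = (39310 / 53048) * 100
Efficiency = 0.7410 * 100 = 74.10%


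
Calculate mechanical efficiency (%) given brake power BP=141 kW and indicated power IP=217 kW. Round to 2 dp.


eta_mech = (BP / IP) * 100
Ratio = 141 / 217 = 0.6498
eta_mech = 0.6498 * 100 = 64.98%


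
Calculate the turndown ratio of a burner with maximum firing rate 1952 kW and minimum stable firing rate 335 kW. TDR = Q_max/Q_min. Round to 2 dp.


TDR = Q_max / Q_min
TDR = 1952 / 335 = 5.83


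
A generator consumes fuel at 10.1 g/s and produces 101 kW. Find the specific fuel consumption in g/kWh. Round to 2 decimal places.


SFC = (mf / BP) * 3600
Rate = 10.1 / 101 = 0.100000 g/(s*kW)
SFC = 0.100000 * 3600 = 360.00 g/kWh


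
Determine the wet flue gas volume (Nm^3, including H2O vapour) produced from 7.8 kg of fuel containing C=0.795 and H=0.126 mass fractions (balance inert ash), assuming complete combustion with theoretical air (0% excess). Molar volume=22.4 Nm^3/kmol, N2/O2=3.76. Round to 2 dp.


Per kg fuel: CO2 = (C/12 kmol)*22.4 = (0.795/12)*22.4 = 1.48400 Nm^3
Per kg fuel: H2O = (H/2 kmol)*22.4 = (0.126/2)*22.4 = 1.41120 Nm^3
O2 needed per kg fuel = C/12 + H/4 = 0.795/12 + 0.126/4 = 0.09775000 kmol
Per kg fuel: N2 = O2*3.76*22.4 = 0.09775000*3.76*22.4 = 8.23290 Nm^3
Total per kg = 1.48400 + 1.41120 + 8.23290 = 11.12810 Nm^3
Total = 11.12810 * 7.8 = 86.80 Nm^3


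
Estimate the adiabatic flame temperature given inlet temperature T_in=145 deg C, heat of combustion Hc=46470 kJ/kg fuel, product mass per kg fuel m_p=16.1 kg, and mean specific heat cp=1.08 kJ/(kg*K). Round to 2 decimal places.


T_ad = T_in + Hc / (m_p * cp)
Denominator = 16.1 * 1.08 = 17.3880
Temperature rise = 46470 / 17.3880 = 2672.53 K
T_ad = 145 + 2672.53 = 2817.53 deg C


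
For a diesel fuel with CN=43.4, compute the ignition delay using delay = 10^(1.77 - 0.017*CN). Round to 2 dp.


delay = 10^(1.77 - 0.017*CN)
Exponent = 1.77 - 0.017*43.4 = 1.0322
delay = 10^1.0322 = 10.77 ms


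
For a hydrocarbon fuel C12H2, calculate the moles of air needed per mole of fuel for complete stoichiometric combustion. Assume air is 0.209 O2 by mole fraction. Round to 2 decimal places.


Balanced combustion: C12H2 + 12.5 O2 -> 12 CO2 + 1 H2O
O2 needed = C + H/4 = 12 + 2/4 = 12.50 moles
Air moles = O2 / 0.209 = 12.50 / 0.209 = 59.81 moles air


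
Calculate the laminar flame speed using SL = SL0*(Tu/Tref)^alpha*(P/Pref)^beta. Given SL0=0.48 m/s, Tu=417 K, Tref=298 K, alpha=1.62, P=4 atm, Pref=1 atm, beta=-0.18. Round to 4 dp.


SL = SL0 * (Tu/Tref)^alpha * (P/Pref)^beta
T ratio = 417/298 = 1.39932886
(T ratio)^alpha = 1.39932886^1.62 = 1.723416
(P/Pref)^beta = 4^(-0.18) = 0.779165
SL = 0.48 * 1.723416 * 0.779165 = 0.6446 m/s


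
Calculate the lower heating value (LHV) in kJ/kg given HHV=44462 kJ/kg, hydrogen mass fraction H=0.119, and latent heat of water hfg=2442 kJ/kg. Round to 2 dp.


LHV = HHV - hfg * 9 * H
Water correction = 2442 * 9 * 0.119 = 2615.382 kJ/kg
LHV = 44462 - 2615.382 = 41846.62 kJ/kg


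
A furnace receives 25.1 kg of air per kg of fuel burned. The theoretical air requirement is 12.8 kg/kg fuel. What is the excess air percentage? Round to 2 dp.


Excess air = actual - stoichiometric = 25.1 - 12.8 = 12.30 kg/kg fuel
Excess air % = (excess / stoich) * 100 = (12.30 / 12.8) * 100 = 96.09%


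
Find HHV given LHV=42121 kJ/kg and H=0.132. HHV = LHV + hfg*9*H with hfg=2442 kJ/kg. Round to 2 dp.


HHV = LHV + hfg * 9 * H
Water addition = 2442 * 9 * 0.132 = 2901.096 kJ/kg
HHV = 42121 + 2901.096 = 45022.10 kJ/kg


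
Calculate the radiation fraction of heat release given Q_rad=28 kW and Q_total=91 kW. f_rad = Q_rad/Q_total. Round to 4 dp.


f_rad = Q_rad / Q_total
f_rad = 28 / 91 = 0.3077


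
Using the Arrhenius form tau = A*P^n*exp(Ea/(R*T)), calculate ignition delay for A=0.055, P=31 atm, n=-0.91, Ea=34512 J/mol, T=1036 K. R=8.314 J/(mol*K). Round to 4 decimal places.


tau = A * P^n * exp(Ea/(R*T))
P^n = 31^(-0.91) = 0.04394008
Ea/(R*T) = 34512/(8.314*1036) = 4.006825
exp(Ea/(R*T)) = 54.972045
tau = 0.055 * 0.04394008 * 54.972045 = 0.1329 ms


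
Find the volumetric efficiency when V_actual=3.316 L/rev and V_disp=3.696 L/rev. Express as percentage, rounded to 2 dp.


eta_v = (V_actual / V_disp) * 100
Ratio = 3.316 / 3.696 = 0.8972
eta_v = 0.8972 * 100 = 89.72%


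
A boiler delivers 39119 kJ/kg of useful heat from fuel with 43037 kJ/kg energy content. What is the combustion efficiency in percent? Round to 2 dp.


Efficiency = (Q_useful / Q_fuel) * 100
Efficiency = (39119 / 43037) * 100
Efficiency = 0.9090 * 100 = 90.90%


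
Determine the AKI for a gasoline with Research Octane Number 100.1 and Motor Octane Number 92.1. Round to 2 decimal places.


AKI = (RON + MON) / 2
AKI = (100.1 + 92.1) / 2
AKI = 192.2 / 2 = 96.10


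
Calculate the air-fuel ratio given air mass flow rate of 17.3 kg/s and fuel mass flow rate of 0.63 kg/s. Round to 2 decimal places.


AFR = m_air / m_fuel
AFR = 17.3 / 0.63 = 27.46


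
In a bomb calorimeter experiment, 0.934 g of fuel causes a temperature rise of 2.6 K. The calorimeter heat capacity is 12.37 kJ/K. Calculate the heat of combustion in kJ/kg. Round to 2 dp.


Hc = C_cal * delta_T / m_fuel
Q_released = 12.37 * 2.6 = 32.1620 kJ
m_fuel = 0.934 g = 0.934/1000 kg = 0.000934 kg
Hc = 32.1620 / 0.000934 = 34434.69 kJ/kg


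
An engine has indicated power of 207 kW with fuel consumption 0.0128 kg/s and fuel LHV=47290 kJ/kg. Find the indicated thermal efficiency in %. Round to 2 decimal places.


eta_ith = (IP / (mf * LHV)) * 100
Denominator = 0.0128 * 47290 = 605.3120 kW
eta_ith = (207 / 605.3120) * 100 = 34.20%


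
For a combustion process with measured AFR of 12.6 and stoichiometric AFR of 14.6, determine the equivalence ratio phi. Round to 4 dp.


phi = AFR_stoich / AFR_actual
phi = 14.6 / 12.6 = 1.1587


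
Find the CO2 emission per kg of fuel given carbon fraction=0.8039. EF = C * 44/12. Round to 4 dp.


EF = C_frac * (M_CO2 / M_C)
EF = 0.8039 * (44/12)
EF = 0.8039 * 3.666667 = 2.9476 kg_CO2/kg_fuel


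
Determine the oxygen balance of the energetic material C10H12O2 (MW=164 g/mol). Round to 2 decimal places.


OB = -1600 * (2C + H/2 - O) / MW
Inner = 2*10 + 12/2 - 2 = 24.00
OB = -1600 * 24.00 / 164 = -234.15%


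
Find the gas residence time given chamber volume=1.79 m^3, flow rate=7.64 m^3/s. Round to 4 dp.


tau = V / Q_flow
tau = 1.79 / 7.64 = 0.2343 s


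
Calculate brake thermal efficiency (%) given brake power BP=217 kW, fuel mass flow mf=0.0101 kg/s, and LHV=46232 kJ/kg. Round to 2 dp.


eta_BTE = (BP / (mf * LHV)) * 100
Denominator = 0.0101 * 46232 = 466.9432 kW
eta_BTE = (217 / 466.9432) * 100 = 46.47%


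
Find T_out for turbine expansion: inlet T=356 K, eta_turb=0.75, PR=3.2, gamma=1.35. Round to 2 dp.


T_out = T_in * (1 - eta * (1 - PR^(-(gamma-1)/gamma)))
Exponent = -(1.35-1)/1.35 = -0.25925926
PR^exp = 3.2^(-0.25925926) = 0.73966521
Factor = 1 - 0.75*(1 - 0.73966521) = 0.80474891
T_out = 356 * 0.80474891 = 286.49 K


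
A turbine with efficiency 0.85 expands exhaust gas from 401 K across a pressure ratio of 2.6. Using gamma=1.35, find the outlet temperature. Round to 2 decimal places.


T_out = T_in * (1 - eta * (1 - PR^(-(gamma-1)/gamma)))
Exponent = -(1.35-1)/1.35 = -0.25925926
PR^exp = 2.6^(-0.25925926) = 0.78057442
Factor = 1 - 0.85*(1 - 0.78057442) = 0.81348826
T_out = 401 * 0.81348826 = 326.21 K


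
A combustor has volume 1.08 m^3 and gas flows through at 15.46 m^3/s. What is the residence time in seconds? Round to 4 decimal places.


tau = V / Q_flow
tau = 1.08 / 15.46 = 0.0699 s


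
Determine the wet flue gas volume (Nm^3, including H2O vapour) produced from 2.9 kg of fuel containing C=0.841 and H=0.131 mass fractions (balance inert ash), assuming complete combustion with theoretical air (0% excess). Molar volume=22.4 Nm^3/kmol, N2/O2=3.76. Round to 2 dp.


Per kg fuel: CO2 = (C/12 kmol)*22.4 = (0.841/12)*22.4 = 1.56987 Nm^3
Per kg fuel: H2O = (H/2 kmol)*22.4 = (0.131/2)*22.4 = 1.46720 Nm^3
O2 needed per kg fuel = C/12 + H/4 = 0.841/12 + 0.131/4 = 0.10283333 kmol
Per kg fuel: N2 = O2*3.76*22.4 = 0.10283333*3.76*22.4 = 8.66103 Nm^3
Total per kg = 1.56987 + 1.46720 + 8.66103 = 11.69810 Nm^3
Total = 11.69810 * 2.9 = 33.92 Nm^3


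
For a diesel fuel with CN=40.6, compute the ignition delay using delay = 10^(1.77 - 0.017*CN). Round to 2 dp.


delay = 10^(1.77 - 0.017*CN)
Exponent = 1.77 - 0.017*40.6 = 1.0798
delay = 10^1.0798 = 12.02 ms


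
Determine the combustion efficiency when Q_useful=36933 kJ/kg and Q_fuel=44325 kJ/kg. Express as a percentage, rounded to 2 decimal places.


Efficiency = (Q_useful / Q_fuel) * 100
Efficiency = (36933 / 44325) * 100
Efficiency = 0.8332 * 100 = 83.32%


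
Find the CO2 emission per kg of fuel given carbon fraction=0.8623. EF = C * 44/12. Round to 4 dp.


EF = C_frac * (M_CO2 / M_C)
EF = 0.8623 * (44/12)
EF = 0.8623 * 3.666667 = 3.1618 kg_CO2/kg_fuel


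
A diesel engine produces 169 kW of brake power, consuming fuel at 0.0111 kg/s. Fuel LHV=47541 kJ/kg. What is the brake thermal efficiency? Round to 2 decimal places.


eta_BTE = (BP / (mf * LHV)) * 100
Denominator = 0.0111 * 47541 = 527.7051 kW
eta_BTE = (169 / 527.7051) * 100 = 32.03%


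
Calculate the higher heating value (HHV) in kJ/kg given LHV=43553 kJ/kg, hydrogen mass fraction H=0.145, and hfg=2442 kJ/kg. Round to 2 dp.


HHV = LHV + hfg * 9 * H
Water addition = 2442 * 9 * 0.145 = 3186.810 kJ/kg
HHV = 43553 + 3186.810 = 46739.81 kJ/kg


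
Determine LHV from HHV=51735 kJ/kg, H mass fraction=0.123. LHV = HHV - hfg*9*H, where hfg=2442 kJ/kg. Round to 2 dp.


LHV = HHV - hfg * 9 * H
Water correction = 2442 * 9 * 0.123 = 2703.294 kJ/kg
LHV = 51735 - 2703.294 = 49031.71 kJ/kg


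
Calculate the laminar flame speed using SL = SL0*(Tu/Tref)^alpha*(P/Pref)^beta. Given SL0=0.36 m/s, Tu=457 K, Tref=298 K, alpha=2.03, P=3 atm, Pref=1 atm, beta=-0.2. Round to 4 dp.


SL = SL0 * (Tu/Tref)^alpha * (P/Pref)^beta
T ratio = 457/298 = 1.53355705
(T ratio)^alpha = 1.53355705^2.03 = 2.382160
(P/Pref)^beta = 3^(-0.2) = 0.802742
SL = 0.36 * 2.382160 * 0.802742 = 0.6884 m/s


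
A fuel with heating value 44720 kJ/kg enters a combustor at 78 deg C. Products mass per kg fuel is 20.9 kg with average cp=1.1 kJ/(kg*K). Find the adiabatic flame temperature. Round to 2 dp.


T_ad = T_in + Hc / (m_p * cp)
Denominator = 20.9 * 1.1 = 22.9900
Temperature rise = 44720 / 22.9900 = 1945.19 K
T_ad = 78 + 1945.19 = 2023.19 deg C


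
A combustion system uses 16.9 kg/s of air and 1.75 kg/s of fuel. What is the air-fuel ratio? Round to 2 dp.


AFR = m_air / m_fuel
AFR = 16.9 / 1.75 = 9.66


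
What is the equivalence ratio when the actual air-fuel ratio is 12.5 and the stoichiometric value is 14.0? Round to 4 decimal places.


phi = AFR_stoich / AFR_actual
phi = 14.0 / 12.5 = 1.1200


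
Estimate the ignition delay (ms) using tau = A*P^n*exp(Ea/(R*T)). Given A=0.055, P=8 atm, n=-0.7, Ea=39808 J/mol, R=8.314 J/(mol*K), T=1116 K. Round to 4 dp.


tau = A * P^n * exp(Ea/(R*T))
P^n = 8^(-0.7) = 0.23325825
Ea/(R*T) = 39808/(8.314*1116) = 4.290384
exp(Ea/(R*T)) = 72.994478
tau = 0.055 * 0.23325825 * 72.994478 = 0.9365 ms


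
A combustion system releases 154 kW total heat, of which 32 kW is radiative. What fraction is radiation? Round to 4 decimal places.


f_rad = Q_rad / Q_total
f_rad = 32 / 154 = 0.2078


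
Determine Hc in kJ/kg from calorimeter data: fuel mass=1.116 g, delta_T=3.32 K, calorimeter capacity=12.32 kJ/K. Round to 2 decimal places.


Hc = C_cal * delta_T / m_fuel
Q_released = 12.32 * 3.32 = 40.9024 kJ
m_fuel = 1.116 g = 1.116/1000 kg = 0.001116 kg
Hc = 40.9024 / 0.001116 = 36650.90 kJ/kg


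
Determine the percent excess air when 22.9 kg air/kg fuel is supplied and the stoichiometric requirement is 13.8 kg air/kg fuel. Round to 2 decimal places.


Excess air = actual - stoichiometric = 22.9 - 13.8 = 9.10 kg/kg fuel
Excess air % = (excess / stoich) * 100 = (9.10 / 13.8) * 100 = 65.94%


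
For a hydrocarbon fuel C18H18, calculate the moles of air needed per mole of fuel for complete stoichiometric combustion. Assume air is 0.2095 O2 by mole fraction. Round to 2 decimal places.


Balanced combustion: C18H18 + 22.5 O2 -> 18 CO2 + 9 H2O
O2 needed = C + H/4 = 18 + 18/4 = 22.50 moles
Air moles = O2 / 0.2095 = 22.50 / 0.2095 = 107.40 moles air


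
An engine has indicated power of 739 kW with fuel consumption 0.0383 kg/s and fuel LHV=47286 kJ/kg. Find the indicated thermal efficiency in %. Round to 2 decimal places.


eta_ith = (IP / (mf * LHV)) * 100
Denominator = 0.0383 * 47286 = 1811.0538 kW
eta_ith = (739 / 1811.0538) * 100 = 40.80%


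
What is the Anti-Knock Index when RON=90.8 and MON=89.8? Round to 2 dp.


AKI = (RON + MON) / 2
AKI = (90.8 + 89.8) / 2
AKI = 180.6 / 2 = 90.30


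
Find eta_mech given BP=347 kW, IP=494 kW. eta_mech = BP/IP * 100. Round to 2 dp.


eta_mech = (BP / IP) * 100
Ratio = 347 / 494 = 0.7024
eta_mech = 0.7024 * 100 = 70.24%


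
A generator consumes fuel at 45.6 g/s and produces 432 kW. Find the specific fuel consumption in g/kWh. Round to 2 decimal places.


SFC = (mf / BP) * 3600
Rate = 45.6 / 432 = 0.105556 g/(s*kW)
SFC = 0.105556 * 3600 = 380.00 g/kWh


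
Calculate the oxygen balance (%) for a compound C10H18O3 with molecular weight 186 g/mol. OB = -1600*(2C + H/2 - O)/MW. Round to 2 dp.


OB = -1600 * (2C + H/2 - O) / MW
Inner = 2*10 + 18/2 - 3 = 26.00
OB = -1600 * 26.00 / 186 = -223.66%


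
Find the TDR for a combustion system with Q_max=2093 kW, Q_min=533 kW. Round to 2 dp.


TDR = Q_max / Q_min
TDR = 2093 / 533 = 3.93


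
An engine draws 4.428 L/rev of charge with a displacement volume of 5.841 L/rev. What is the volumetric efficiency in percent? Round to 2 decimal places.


eta_v = (V_actual / V_disp) * 100
Ratio = 4.428 / 5.841 = 0.7581
eta_v = 0.7581 * 100 = 75.81%


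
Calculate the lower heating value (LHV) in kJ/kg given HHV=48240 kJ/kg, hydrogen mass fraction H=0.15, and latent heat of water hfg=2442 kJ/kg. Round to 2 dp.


LHV = HHV - hfg * 9 * H
Water correction = 2442 * 9 * 0.15 = 3296.700 kJ/kg
LHV = 48240 - 3296.700 = 44943.30 kJ/kg


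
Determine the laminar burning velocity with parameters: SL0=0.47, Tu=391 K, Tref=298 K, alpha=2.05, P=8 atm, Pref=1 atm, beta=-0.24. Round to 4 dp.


SL = SL0 * (Tu/Tref)^alpha * (P/Pref)^beta
T ratio = 391/298 = 1.31208054
(T ratio)^alpha = 1.31208054^2.05 = 1.745095
(P/Pref)^beta = 8^(-0.24) = 0.607097
SL = 0.47 * 1.745095 * 0.607097 = 0.4979 m/s


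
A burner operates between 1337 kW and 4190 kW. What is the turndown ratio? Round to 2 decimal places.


TDR = Q_max / Q_min
TDR = 4190 / 1337 = 3.13


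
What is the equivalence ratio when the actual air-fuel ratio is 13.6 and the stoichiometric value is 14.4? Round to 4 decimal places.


phi = AFR_stoich / AFR_actual
phi = 14.4 / 13.6 = 1.0588


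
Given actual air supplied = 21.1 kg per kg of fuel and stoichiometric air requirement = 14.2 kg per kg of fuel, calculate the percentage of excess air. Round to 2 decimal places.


Excess air = actual - stoichiometric = 21.1 - 14.2 = 6.90 kg/kg fuel
Excess air % = (excess / stoich) * 100 = (6.90 / 14.2) * 100 = 48.59%


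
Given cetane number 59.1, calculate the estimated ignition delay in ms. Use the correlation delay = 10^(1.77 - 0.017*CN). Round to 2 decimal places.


delay = 10^(1.77 - 0.017*CN)
Exponent = 1.77 - 0.017*59.1 = 0.7653
delay = 10^0.7653 = 5.83 ms


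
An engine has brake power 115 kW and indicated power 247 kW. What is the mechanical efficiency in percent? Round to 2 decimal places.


eta_mech = (BP / IP) * 100
Ratio = 115 / 247 = 0.4656
eta_mech = 0.4656 * 100 = 46.56%


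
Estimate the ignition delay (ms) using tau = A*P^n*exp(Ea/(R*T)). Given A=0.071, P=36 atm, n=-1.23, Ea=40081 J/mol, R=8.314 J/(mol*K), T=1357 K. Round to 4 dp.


tau = A * P^n * exp(Ea/(R*T))
P^n = 36^(-1.23) = 0.01218282
Ea/(R*T) = 40081/(8.314*1357) = 3.552619
exp(Ea/(R*T)) = 34.904626
tau = 0.071 * 0.01218282 * 34.904626 = 0.0302 ms


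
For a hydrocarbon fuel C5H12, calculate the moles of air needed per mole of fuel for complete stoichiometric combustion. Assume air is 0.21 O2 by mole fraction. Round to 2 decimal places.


Balanced combustion: C5H12 + 8 O2 -> 5 CO2 + 6 H2O
O2 needed = C + H/4 = 5 + 12/4 = 8.00 moles
Air moles = O2 / 0.21 = 8.00 / 0.21 = 38.10 moles air


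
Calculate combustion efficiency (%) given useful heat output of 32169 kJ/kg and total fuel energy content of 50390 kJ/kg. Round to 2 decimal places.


Efficiency = (Q_useful / Q_fuel) * 100
Efficiency = (32169 / 50390) * 100
Efficiency = 0.6384 * 100 = 63.84%


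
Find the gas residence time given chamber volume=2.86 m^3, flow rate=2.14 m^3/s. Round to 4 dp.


tau = V / Q_flow
tau = 2.86 / 2.14 = 1.3364 s


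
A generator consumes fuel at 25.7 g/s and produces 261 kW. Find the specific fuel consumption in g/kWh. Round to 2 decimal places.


SFC = (mf / BP) * 3600
Rate = 25.7 / 261 = 0.098467 g/(s*kW)
SFC = 0.098467 * 3600 = 354.48 g/kWh


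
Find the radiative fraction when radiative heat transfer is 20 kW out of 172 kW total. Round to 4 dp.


f_rad = Q_rad / Q_total
f_rad = 20 / 172 = 0.1163


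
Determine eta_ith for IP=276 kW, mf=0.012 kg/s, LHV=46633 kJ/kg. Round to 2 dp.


eta_ith = (IP / (mf * LHV)) * 100
Denominator = 0.012 * 46633 = 559.5960 kW
eta_ith = (276 / 559.5960) * 100 = 49.32%


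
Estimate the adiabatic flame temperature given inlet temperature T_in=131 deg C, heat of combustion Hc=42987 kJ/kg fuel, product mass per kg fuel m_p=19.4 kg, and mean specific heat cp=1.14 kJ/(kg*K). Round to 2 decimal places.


T_ad = T_in + Hc / (m_p * cp)
Denominator = 19.4 * 1.14 = 22.1160
Temperature rise = 42987 / 22.1160 = 1943.71 K
T_ad = 131 + 1943.71 = 2074.71 deg C


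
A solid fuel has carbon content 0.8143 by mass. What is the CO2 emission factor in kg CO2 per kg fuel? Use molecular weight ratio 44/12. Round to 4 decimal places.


EF = C_frac * (M_CO2 / M_C)
EF = 0.8143 * (44/12)
EF = 0.8143 * 3.666667 = 2.9858 kg_CO2/kg_fuel


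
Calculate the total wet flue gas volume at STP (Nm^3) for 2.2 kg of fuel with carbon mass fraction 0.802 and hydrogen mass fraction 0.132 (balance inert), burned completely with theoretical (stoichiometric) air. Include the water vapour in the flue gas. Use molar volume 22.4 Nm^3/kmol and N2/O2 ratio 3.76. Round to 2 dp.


Per kg fuel: CO2 = (C/12 kmol)*22.4 = (0.802/12)*22.4 = 1.49707 Nm^3
Per kg fuel: H2O = (H/2 kmol)*22.4 = (0.132/2)*22.4 = 1.47840 Nm^3
O2 needed per kg fuel = C/12 + H/4 = 0.802/12 + 0.132/4 = 0.09983333 kmol
Per kg fuel: N2 = O2*3.76*22.4 = 0.09983333*3.76*22.4 = 8.40836 Nm^3
Total per kg = 1.49707 + 1.47840 + 8.40836 = 11.38383 Nm^3
Total = 11.38383 * 2.2 = 25.04 Nm^3


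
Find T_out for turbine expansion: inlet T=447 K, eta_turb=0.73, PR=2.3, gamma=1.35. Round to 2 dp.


T_out = T_in * (1 - eta * (1 - PR^(-(gamma-1)/gamma)))
Exponent = -(1.35-1)/1.35 = -0.25925926
PR^exp = 2.3^(-0.25925926) = 0.80578413
Factor = 1 - 0.73*(1 - 0.80578413) = 0.85822241
T_out = 447 * 0.85822241 = 383.63 K


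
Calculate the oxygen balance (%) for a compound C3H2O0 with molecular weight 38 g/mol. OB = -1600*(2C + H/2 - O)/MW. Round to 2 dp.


OB = -1600 * (2C + H/2 - O) / MW
Inner = 2*3 + 2/2 - 0 = 7.00
OB = -1600 * 7.00 / 38 = -294.74%


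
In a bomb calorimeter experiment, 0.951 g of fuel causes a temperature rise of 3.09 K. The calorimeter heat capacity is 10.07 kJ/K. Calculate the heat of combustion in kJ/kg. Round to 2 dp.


Hc = C_cal * delta_T / m_fuel
Q_released = 10.07 * 3.09 = 31.1163 kJ
m_fuel = 0.951 g = 0.951/1000 kg = 0.000951 kg
Hc = 31.1163 / 0.000951 = 32719.56 kJ/kg


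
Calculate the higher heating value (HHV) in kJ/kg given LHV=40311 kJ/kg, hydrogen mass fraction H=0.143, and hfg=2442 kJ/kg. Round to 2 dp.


HHV = LHV + hfg * 9 * H
Water addition = 2442 * 9 * 0.143 = 3142.854 kJ/kg
HHV = 40311 + 3142.854 = 43453.85 kJ/kg


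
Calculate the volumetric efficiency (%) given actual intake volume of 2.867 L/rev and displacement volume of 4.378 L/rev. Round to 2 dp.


eta_v = (V_actual / V_disp) * 100
Ratio = 2.867 / 4.378 = 0.6549
eta_v = 0.6549 * 100 = 65.49%


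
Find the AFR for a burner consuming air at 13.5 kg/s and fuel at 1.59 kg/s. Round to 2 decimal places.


AFR = m_air / m_fuel
AFR = 13.5 / 1.59 = 8.49


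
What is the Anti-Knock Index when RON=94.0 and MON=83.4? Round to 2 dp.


AKI = (RON + MON) / 2
AKI = (94.0 + 83.4) / 2
AKI = 177.4 / 2 = 88.70


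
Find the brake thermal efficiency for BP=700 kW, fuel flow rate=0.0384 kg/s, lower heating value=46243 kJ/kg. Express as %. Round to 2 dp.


eta_BTE = (BP / (mf * LHV)) * 100
Denominator = 0.0384 * 46243 = 1775.7312 kW
eta_BTE = (700 / 1775.7312) * 100 = 39.42%


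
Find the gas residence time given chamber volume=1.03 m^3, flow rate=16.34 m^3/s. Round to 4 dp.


tau = V / Q_flow
tau = 1.03 / 16.34 = 0.0630 s


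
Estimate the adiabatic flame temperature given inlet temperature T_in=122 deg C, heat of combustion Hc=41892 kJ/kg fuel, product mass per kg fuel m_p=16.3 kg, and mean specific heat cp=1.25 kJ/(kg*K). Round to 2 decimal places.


T_ad = T_in + Hc / (m_p * cp)
Denominator = 16.3 * 1.25 = 20.3750
Temperature rise = 41892 / 20.3750 = 2056.05 K
T_ad = 122 + 2056.05 = 2178.05 deg C


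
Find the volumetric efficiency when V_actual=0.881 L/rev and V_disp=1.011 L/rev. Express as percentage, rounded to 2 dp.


eta_v = (V_actual / V_disp) * 100
Ratio = 0.881 / 1.011 = 0.8714
eta_v = 0.8714 * 100 = 87.14%


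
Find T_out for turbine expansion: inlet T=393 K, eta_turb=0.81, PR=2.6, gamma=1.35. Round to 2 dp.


T_out = T_in * (1 - eta * (1 - PR^(-(gamma-1)/gamma)))
Exponent = -(1.35-1)/1.35 = -0.25925926
PR^exp = 2.6^(-0.25925926) = 0.78057442
Factor = 1 - 0.81*(1 - 0.78057442) = 0.82226528
T_out = 393 * 0.82226528 = 323.15 K


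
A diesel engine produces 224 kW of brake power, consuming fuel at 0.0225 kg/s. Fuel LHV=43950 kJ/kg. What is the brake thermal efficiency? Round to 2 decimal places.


eta_BTE = (BP / (mf * LHV)) * 100
Denominator = 0.0225 * 43950 = 988.8750 kW
eta_BTE = (224 / 988.8750) * 100 = 22.65%


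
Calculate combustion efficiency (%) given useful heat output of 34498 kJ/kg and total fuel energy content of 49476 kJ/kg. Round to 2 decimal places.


Efficiency = (Q_useful / Q_fuel) * 100
Efficiency = (34498 / 49476) * 100
Efficiency = 0.6973 * 100 = 69.73%


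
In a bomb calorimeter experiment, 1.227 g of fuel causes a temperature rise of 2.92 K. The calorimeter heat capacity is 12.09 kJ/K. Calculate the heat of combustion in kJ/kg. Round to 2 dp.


Hc = C_cal * delta_T / m_fuel
Q_released = 12.09 * 2.92 = 35.3028 kJ
m_fuel = 1.227 g = 1.227/1000 kg = 0.001227 kg
Hc = 35.3028 / 0.001227 = 28771.64 kJ/kg


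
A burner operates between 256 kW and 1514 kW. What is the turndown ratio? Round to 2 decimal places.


TDR = Q_max / Q_min
TDR = 1514 / 256 = 5.91


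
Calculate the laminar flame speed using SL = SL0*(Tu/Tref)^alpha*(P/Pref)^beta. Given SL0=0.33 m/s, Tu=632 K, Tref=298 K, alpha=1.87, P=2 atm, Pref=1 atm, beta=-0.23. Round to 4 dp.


SL = SL0 * (Tu/Tref)^alpha * (P/Pref)^beta
T ratio = 632/298 = 2.12080537
(T ratio)^alpha = 2.12080537^1.87 = 4.079026
(P/Pref)^beta = 2^(-0.23) = 0.852635
SL = 0.33 * 4.079026 * 0.852635 = 1.1477 m/s


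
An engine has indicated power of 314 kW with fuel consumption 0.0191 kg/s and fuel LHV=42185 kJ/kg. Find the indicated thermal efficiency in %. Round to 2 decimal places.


eta_ith = (IP / (mf * LHV)) * 100
Denominator = 0.0191 * 42185 = 805.7335 kW
eta_ith = (314 / 805.7335) * 100 = 38.97%


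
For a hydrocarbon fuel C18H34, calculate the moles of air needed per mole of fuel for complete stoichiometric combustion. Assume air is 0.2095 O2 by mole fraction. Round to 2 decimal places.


Balanced combustion: C18H34 + 26.5 O2 -> 18 CO2 + 17 H2O
O2 needed = C + H/4 = 18 + 34/4 = 26.50 moles
Air moles = O2 / 0.2095 = 26.50 / 0.2095 = 126.49 moles air


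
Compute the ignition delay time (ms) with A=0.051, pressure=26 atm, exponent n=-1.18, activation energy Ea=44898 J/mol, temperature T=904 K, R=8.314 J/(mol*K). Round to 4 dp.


tau = A * P^n * exp(Ea/(R*T))
P^n = 26^(-1.18) = 0.02139594
Ea/(R*T) = 44898/(8.314*904) = 5.973771
exp(Ea/(R*T)) = 392.984689
tau = 0.051 * 0.02139594 * 392.984689 = 0.4288 ms


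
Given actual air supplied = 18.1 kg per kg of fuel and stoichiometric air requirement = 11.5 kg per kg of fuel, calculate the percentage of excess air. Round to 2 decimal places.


Excess air = actual - stoichiometric = 18.1 - 11.5 = 6.60 kg/kg fuel
Excess air % = (excess / stoich) * 100 = (6.60 / 11.5) * 100 = 57.39%


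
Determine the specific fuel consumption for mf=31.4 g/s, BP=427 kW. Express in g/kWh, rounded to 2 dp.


SFC = (mf / BP) * 3600
Rate = 31.4 / 427 = 0.073536 g/(s*kW)
SFC = 0.073536 * 3600 = 264.73 g/kWh


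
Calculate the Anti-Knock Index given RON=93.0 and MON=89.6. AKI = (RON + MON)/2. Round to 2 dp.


AKI = (RON + MON) / 2
AKI = (93.0 + 89.6) / 2
AKI = 182.6 / 2 = 91.30


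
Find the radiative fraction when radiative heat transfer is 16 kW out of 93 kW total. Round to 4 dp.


f_rad = Q_rad / Q_total
f_rad = 16 / 93 = 0.1720


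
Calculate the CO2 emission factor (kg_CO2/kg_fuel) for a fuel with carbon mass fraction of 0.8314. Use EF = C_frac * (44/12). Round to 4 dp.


EF = C_frac * (M_CO2 / M_C)
EF = 0.8314 * (44/12)
EF = 0.8314 * 3.666667 = 3.0485 kg_CO2/kg_fuel


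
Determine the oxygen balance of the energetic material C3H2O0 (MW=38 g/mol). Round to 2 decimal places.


OB = -1600 * (2C + H/2 - O) / MW
Inner = 2*3 + 2/2 - 0 = 7.00
OB = -1600 * 7.00 / 38 = -294.74%


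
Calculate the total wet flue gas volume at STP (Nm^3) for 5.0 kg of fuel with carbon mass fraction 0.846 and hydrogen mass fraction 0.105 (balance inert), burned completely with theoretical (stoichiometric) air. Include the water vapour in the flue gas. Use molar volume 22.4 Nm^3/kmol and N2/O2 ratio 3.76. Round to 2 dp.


Per kg fuel: CO2 = (C/12 kmol)*22.4 = (0.846/12)*22.4 = 1.57920 Nm^3
Per kg fuel: H2O = (H/2 kmol)*22.4 = (0.105/2)*22.4 = 1.17600 Nm^3
O2 needed per kg fuel = C/12 + H/4 = 0.846/12 + 0.105/4 = 0.09675000 kmol
Per kg fuel: N2 = O2*3.76*22.4 = 0.09675000*3.76*22.4 = 8.14867 Nm^3
Total per kg = 1.57920 + 1.17600 + 8.14867 = 10.90387 Nm^3
Total = 10.90387 * 5.0 = 54.52 Nm^3


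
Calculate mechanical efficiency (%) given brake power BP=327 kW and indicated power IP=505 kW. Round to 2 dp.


eta_mech = (BP / IP) * 100
Ratio = 327 / 505 = 0.6475
eta_mech = 0.6475 * 100 = 64.75%


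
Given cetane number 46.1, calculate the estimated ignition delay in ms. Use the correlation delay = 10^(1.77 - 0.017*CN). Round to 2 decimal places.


delay = 10^(1.77 - 0.017*CN)
Exponent = 1.77 - 0.017*46.1 = 0.9863
delay = 10^0.9863 = 9.69 ms


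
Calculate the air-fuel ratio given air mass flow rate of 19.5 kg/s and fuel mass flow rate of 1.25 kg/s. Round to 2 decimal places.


AFR = m_air / m_fuel
AFR = 19.5 / 1.25 = 15.60


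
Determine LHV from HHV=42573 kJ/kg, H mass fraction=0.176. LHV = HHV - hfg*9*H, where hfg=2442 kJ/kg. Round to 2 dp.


LHV = HHV - hfg * 9 * H
Water correction = 2442 * 9 * 0.176 = 3868.128 kJ/kg
LHV = 42573 - 3868.128 = 38704.87 kJ/kg


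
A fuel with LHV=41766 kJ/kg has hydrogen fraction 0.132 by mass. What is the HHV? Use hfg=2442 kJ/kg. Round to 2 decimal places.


HHV = LHV + hfg * 9 * H
Water addition = 2442 * 9 * 0.132 = 2901.096 kJ/kg
HHV = 41766 + 2901.096 = 44667.10 kJ/kg


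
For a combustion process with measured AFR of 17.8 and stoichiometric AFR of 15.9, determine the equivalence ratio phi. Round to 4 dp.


phi = AFR_stoich / AFR_actual
phi = 15.9 / 17.8 = 0.8933


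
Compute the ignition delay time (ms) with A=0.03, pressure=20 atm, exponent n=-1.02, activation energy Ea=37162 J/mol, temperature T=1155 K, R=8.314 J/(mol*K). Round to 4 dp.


tau = A * P^n * exp(Ea/(R*T))
P^n = 20^(-1.02) = 0.04709225
Ea/(R*T) = 37162/(8.314*1155) = 3.869965
exp(Ea/(R*T)) = 47.940724
tau = 0.03 * 0.04709225 * 47.940724 = 0.0677 ms


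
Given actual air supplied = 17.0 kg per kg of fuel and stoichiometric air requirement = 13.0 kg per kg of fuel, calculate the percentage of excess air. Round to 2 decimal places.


Excess air = actual - stoichiometric = 17.0 - 13.0 = 4.00 kg/kg fuel
Excess air % = (excess / stoich) * 100 = (4.00 / 13.0) * 100 = 30.77%


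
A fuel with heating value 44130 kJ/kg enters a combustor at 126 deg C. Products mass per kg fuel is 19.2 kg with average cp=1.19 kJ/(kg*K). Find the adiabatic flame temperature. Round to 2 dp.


T_ad = T_in + Hc / (m_p * cp)
Denominator = 19.2 * 1.19 = 22.8480
Temperature rise = 44130 / 22.8480 = 1931.46 K
T_ad = 126 + 1931.46 = 2057.46 deg C


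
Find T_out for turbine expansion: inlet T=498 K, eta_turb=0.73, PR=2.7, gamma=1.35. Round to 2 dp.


T_out = T_in * (1 - eta * (1 - PR^(-(gamma-1)/gamma)))
Exponent = -(1.35-1)/1.35 = -0.25925926
PR^exp = 2.7^(-0.25925926) = 0.77297411
Factor = 1 - 0.73*(1 - 0.77297411) = 0.83427110
T_out = 498 * 0.83427110 = 415.47 K


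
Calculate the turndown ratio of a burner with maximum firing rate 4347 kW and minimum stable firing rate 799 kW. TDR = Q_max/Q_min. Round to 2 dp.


TDR = Q_max / Q_min
TDR = 4347 / 799 = 5.44


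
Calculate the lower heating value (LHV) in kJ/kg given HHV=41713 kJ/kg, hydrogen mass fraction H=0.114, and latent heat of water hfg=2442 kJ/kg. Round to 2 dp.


LHV = HHV - hfg * 9 * H
Water correction = 2442 * 9 * 0.114 = 2505.492 kJ/kg
LHV = 41713 - 2505.492 = 39207.51 kJ/kg


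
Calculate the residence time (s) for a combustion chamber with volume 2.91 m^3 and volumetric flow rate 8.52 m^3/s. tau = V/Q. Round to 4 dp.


tau = V / Q_flow
tau = 2.91 / 8.52 = 0.3415 s


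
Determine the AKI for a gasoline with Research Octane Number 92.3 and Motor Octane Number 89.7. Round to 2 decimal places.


AKI = (RON + MON) / 2
AKI = (92.3 + 89.7) / 2
AKI = 182.0 / 2 = 91.00


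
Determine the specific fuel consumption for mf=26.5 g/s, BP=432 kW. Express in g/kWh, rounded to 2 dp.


SFC = (mf / BP) * 3600
Rate = 26.5 / 432 = 0.061343 g/(s*kW)
SFC = 0.061343 * 3600 = 220.83 g/kWh


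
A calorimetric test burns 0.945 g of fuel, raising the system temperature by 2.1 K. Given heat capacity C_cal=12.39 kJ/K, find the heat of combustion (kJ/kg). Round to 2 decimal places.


Hc = C_cal * delta_T / m_fuel
Q_released = 12.39 * 2.1 = 26.0190 kJ
m_fuel = 0.945 g = 0.945/1000 kg = 0.000945 kg
Hc = 26.0190 / 0.000945 = 27533.33 kJ/kg


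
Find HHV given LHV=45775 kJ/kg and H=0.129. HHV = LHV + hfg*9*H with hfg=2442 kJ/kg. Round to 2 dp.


HHV = LHV + hfg * 9 * H
Water addition = 2442 * 9 * 0.129 = 2835.162 kJ/kg
HHV = 45775 + 2835.162 = 48610.16 kJ/kg


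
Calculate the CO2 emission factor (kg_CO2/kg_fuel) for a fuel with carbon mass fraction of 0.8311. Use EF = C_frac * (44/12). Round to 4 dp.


EF = C_frac * (M_CO2 / M_C)
EF = 0.8311 * (44/12)
EF = 0.8311 * 3.666667 = 3.0474 kg_CO2/kg_fuel


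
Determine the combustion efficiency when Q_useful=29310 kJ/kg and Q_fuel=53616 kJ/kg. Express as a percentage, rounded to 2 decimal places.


Efficiency = (Q_useful / Q_fuel) * 100
Efficiency = (29310 / 53616) * 100
Efficiency = 0.5467 * 100 = 54.67%


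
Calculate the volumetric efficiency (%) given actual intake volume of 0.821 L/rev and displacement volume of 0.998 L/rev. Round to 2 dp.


eta_v = (V_actual / V_disp) * 100
Ratio = 0.821 / 0.998 = 0.8226
eta_v = 0.8226 * 100 = 82.26%


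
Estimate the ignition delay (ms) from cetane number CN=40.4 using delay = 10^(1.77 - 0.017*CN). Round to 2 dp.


delay = 10^(1.77 - 0.017*CN)
Exponent = 1.77 - 0.017*40.4 = 1.0832
delay = 10^1.0832 = 12.11 ms


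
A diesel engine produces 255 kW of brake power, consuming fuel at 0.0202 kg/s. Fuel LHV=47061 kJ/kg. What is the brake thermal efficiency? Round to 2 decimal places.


eta_BTE = (BP / (mf * LHV)) * 100
Denominator = 0.0202 * 47061 = 950.6322 kW
eta_BTE = (255 / 950.6322) * 100 = 26.82%


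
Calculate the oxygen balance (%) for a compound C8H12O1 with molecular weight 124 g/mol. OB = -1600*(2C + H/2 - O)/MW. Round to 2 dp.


OB = -1600 * (2C + H/2 - O) / MW
Inner = 2*8 + 12/2 - 1 = 21.00
OB = -1600 * 21.00 / 124 = -270.97%


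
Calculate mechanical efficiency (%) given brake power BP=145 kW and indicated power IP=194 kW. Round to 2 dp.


eta_mech = (BP / IP) * 100
Ratio = 145 / 194 = 0.7474
eta_mech = 0.7474 * 100 = 74.74%


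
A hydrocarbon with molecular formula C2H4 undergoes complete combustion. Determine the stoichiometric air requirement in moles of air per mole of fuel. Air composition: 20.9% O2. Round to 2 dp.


Balanced combustion: C2H4 + 3 O2 -> 2 CO2 + 2 H2O
O2 needed = C + H/4 = 2 + 4/4 = 3.00 moles
Air moles = O2 / 0.209 = 3.00 / 0.209 = 14.35 moles air
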